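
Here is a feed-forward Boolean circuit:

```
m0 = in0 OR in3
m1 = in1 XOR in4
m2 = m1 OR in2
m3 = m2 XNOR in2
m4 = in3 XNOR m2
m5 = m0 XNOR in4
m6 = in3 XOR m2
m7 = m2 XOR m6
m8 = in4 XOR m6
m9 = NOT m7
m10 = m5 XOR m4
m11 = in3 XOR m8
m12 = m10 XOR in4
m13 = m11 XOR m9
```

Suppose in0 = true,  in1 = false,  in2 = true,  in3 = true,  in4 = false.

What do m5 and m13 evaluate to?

m0 = in0 OR in3 = true OR true = true
m1 = in1 XOR in4 = false XOR false = false
m2 = m1 OR in2 = false OR true = true
m5 = m0 XNOR in4 = true XNOR false = false
m6 = in3 XOR m2 = true XOR true = false
m7 = m2 XOR m6 = true XOR false = true
m8 = in4 XOR m6 = false XOR false = false
m9 = NOT m7 = NOT true = false
m11 = in3 XOR m8 = true XOR false = true
m13 = m11 XOR m9 = true XOR false = true

m5 = false, m13 = true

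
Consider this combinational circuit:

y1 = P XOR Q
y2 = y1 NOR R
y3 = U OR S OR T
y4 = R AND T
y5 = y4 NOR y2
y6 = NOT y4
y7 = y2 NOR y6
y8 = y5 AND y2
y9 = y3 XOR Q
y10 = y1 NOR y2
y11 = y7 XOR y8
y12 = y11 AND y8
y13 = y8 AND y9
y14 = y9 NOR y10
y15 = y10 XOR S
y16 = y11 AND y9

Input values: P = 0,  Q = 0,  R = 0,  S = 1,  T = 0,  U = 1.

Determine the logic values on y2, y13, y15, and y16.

y1 = P XOR Q = 0 XOR 0 = 0
y2 = y1 NOR R = 0 NOR 0 = 1
y3 = U OR S OR T = 1 OR 1 OR 0 = 1
y4 = R AND T = 0 AND 0 = 0
y5 = y4 NOR y2 = 0 NOR 1 = 0
y6 = NOT y4 = NOT 0 = 1
y7 = y2 NOR y6 = 1 NOR 1 = 0
y8 = y5 AND y2 = 0 AND 1 = 0
y9 = y3 XOR Q = 1 XOR 0 = 1
y10 = y1 NOR y2 = 0 NOR 1 = 0
y11 = y7 XOR y8 = 0 XOR 0 = 0
y13 = y8 AND y9 = 0 AND 1 = 0
y15 = y10 XOR S = 0 XOR 1 = 1
y16 = y11 AND y9 = 0 AND 1 = 0

y2 = 1  y13 = 0  y15 = 1  y16 = 0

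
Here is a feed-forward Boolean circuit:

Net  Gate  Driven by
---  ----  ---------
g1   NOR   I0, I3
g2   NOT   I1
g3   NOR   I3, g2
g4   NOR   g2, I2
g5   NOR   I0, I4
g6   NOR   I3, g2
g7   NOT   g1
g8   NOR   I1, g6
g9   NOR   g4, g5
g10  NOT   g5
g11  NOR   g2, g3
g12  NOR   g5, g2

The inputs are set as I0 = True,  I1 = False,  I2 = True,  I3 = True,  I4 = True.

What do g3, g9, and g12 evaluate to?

g3 = False, g9 = True, g12 = False

g2 = NOT I1 = NOT False = True
g3 = I3 NOR g2 = True NOR True = False
g4 = g2 NOR I2 = True NOR True = False
g5 = I0 NOR I4 = True NOR True = False
g9 = g4 NOR g5 = False NOR False = True
g12 = g5 NOR g2 = False NOR True = False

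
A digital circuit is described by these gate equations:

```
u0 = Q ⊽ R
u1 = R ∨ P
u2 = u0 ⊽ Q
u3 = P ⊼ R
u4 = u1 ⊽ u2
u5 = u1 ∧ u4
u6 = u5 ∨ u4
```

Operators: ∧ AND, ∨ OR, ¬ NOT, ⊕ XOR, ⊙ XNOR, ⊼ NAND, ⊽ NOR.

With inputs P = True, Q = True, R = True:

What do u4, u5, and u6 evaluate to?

u4 = False; u5 = False; u6 = False

u0 = Q NOR R = True NOR True = False
u1 = R OR P = True OR True = True
u2 = u0 NOR Q = False NOR True = False
u4 = u1 NOR u2 = True NOR False = False
u5 = u1 AND u4 = True AND False = False
u6 = u5 OR u4 = False OR False = False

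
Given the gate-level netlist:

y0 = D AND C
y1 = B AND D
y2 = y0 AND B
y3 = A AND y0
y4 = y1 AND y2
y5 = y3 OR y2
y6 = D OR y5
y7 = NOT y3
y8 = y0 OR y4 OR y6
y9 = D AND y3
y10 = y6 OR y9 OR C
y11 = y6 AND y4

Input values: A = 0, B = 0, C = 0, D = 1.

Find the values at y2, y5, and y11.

y0 = D AND C = 1 AND 0 = 0
y1 = B AND D = 0 AND 1 = 0
y2 = y0 AND B = 0 AND 0 = 0
y3 = A AND y0 = 0 AND 0 = 0
y4 = y1 AND y2 = 0 AND 0 = 0
y5 = y3 OR y2 = 0 OR 0 = 0
y6 = D OR y5 = 1 OR 0 = 1
y11 = y6 AND y4 = 1 AND 0 = 0

y2 = 0, y5 = 0, y11 = 0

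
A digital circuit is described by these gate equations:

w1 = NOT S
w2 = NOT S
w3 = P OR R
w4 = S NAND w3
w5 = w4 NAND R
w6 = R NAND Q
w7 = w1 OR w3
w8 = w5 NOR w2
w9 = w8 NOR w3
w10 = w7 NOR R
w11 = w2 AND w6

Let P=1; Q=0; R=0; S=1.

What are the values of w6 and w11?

w6 = 1  w11 = 0

w2 = NOT S = NOT 1 = 0
w6 = R NAND Q = 0 NAND 0 = 1
w11 = w2 AND w6 = 0 AND 1 = 0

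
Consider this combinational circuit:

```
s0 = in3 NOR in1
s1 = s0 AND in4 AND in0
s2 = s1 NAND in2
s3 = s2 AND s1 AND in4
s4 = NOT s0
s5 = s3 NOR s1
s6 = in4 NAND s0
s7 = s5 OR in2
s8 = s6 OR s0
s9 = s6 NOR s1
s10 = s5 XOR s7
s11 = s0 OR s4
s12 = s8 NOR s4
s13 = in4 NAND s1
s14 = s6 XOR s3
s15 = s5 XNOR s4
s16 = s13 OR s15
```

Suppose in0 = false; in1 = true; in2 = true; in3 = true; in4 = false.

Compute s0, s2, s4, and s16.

s0 = false, s2 = true, s4 = true, s16 = true

s0 = in3 NOR in1 = true NOR true = false
s1 = s0 AND in4 AND in0 = false AND false AND false = false
s2 = s1 NAND in2 = false NAND true = true
s3 = s2 AND s1 AND in4 = true AND false AND false = false
s4 = NOT s0 = NOT false = true
s5 = s3 NOR s1 = false NOR false = true
s13 = in4 NAND s1 = false NAND false = true
s15 = s5 XNOR s4 = true XNOR true = true
s16 = s13 OR s15 = true OR true = true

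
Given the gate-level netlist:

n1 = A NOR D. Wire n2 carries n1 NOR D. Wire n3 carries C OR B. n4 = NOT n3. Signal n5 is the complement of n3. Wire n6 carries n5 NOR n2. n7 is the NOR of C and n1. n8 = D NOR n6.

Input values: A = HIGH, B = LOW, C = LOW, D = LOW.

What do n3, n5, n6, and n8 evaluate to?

n1 = A NOR D = HIGH NOR LOW = LOW
n2 = n1 NOR D = LOW NOR LOW = HIGH
n3 = C OR B = LOW OR LOW = LOW
n5 = NOT n3 = NOT LOW = HIGH
n6 = n5 NOR n2 = HIGH NOR HIGH = LOW
n8 = D NOR n6 = LOW NOR LOW = HIGH

n3 = LOW; n5 = HIGH; n6 = LOW; n8 = HIGH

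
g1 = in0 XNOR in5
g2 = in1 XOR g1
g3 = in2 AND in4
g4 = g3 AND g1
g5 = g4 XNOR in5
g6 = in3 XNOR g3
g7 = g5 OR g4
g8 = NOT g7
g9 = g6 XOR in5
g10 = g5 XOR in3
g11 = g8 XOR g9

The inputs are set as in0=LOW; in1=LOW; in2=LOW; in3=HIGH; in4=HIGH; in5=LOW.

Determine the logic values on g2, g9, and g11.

g1 = in0 XNOR in5 = LOW XNOR LOW = HIGH
g2 = in1 XOR g1 = LOW XOR HIGH = HIGH
g3 = in2 AND in4 = LOW AND HIGH = LOW
g4 = g3 AND g1 = LOW AND HIGH = LOW
g5 = g4 XNOR in5 = LOW XNOR LOW = HIGH
g6 = in3 XNOR g3 = HIGH XNOR LOW = LOW
g7 = g5 OR g4 = HIGH OR LOW = HIGH
g8 = NOT g7 = NOT HIGH = LOW
g9 = g6 XOR in5 = LOW XOR LOW = LOW
g11 = g8 XOR g9 = LOW XOR LOW = LOW

g2 = HIGH, g9 = LOW, g11 = LOW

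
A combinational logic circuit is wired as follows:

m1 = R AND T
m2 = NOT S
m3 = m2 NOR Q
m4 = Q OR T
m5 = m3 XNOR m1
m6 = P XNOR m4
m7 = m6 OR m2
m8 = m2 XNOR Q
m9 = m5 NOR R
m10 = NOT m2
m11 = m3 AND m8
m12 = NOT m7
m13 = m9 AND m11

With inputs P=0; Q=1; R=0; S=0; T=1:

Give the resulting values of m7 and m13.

m7 = 1; m13 = 0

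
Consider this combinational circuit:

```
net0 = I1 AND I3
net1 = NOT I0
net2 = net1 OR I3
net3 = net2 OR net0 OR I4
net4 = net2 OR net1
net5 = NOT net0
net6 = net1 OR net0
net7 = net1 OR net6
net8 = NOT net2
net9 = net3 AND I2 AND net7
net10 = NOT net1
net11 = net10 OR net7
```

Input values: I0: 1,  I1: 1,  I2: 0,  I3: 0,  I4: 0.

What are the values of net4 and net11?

net0 = I1 AND I3 = 1 AND 0 = 0
net1 = NOT I0 = NOT 1 = 0
net2 = net1 OR I3 = 0 OR 0 = 0
net4 = net2 OR net1 = 0 OR 0 = 0
net6 = net1 OR net0 = 0 OR 0 = 0
net7 = net1 OR net6 = 0 OR 0 = 0
net10 = NOT net1 = NOT 0 = 1
net11 = net10 OR net7 = 1 OR 0 = 1

net4 = 0, net11 = 1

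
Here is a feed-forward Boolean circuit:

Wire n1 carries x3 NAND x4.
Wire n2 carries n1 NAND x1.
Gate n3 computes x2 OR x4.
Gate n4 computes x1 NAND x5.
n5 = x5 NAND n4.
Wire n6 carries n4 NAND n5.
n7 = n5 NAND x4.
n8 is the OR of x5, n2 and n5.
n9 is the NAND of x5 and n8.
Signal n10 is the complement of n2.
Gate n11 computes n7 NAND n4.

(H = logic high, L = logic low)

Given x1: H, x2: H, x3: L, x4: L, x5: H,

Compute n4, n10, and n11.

n4 = L, n10 = H, n11 = H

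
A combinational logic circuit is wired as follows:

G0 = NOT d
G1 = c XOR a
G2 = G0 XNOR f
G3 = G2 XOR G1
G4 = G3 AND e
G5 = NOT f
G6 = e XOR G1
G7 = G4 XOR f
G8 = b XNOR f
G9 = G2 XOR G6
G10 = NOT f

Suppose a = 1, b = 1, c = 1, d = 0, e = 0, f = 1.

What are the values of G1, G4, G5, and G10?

G0 = NOT d = NOT 0 = 1
G1 = c XOR a = 1 XOR 1 = 0
G2 = G0 XNOR f = 1 XNOR 1 = 1
G3 = G2 XOR G1 = 1 XOR 0 = 1
G4 = G3 AND e = 1 AND 0 = 0
G5 = NOT f = NOT 1 = 0
G10 = NOT f = NOT 1 = 0

G1 = 0, G4 = 0, G5 = 0, G10 = 0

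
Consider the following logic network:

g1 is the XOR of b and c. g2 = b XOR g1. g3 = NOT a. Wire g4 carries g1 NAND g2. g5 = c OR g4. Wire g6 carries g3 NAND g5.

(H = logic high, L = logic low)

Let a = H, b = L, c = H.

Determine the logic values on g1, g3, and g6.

g1 = H, g3 = L, g6 = H

g1 = b XOR c = L XOR H = H
g2 = b XOR g1 = L XOR H = H
g3 = NOT a = NOT H = L
g4 = g1 NAND g2 = H NAND H = L
g5 = c OR g4 = H OR L = H
g6 = g3 NAND g5 = L NAND H = H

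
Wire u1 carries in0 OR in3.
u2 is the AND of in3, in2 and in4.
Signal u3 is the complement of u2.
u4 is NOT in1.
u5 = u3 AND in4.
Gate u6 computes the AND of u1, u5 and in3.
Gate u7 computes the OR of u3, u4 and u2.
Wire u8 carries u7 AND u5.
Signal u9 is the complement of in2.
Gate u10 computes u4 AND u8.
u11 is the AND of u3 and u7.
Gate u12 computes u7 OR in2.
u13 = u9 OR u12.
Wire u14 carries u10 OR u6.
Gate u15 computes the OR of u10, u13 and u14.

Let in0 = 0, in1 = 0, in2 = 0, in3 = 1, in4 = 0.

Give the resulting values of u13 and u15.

u1 = in0 OR in3 = 0 OR 1 = 1
u2 = in3 AND in2 AND in4 = 1 AND 0 AND 0 = 0
u3 = NOT u2 = NOT 0 = 1
u4 = NOT in1 = NOT 0 = 1
u5 = u3 AND in4 = 1 AND 0 = 0
u6 = u1 AND u5 AND in3 = 1 AND 0 AND 1 = 0
u7 = u3 OR u4 OR u2 = 1 OR 1 OR 0 = 1
u8 = u7 AND u5 = 1 AND 0 = 0
u9 = NOT in2 = NOT 0 = 1
u10 = u4 AND u8 = 1 AND 0 = 0
u12 = u7 OR in2 = 1 OR 0 = 1
u13 = u9 OR u12 = 1 OR 1 = 1
u14 = u10 OR u6 = 0 OR 0 = 0
u15 = u10 OR u13 OR u14 = 0 OR 1 OR 0 = 1

u13 = 1; u15 = 1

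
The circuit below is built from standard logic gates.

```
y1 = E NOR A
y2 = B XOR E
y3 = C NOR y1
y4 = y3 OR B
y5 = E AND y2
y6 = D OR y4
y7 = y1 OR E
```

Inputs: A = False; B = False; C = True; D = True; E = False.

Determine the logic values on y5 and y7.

y1 = E NOR A = False NOR False = True
y2 = B XOR E = False XOR False = False
y5 = E AND y2 = False AND False = False
y7 = y1 OR E = True OR False = True

y5 = False  y7 = True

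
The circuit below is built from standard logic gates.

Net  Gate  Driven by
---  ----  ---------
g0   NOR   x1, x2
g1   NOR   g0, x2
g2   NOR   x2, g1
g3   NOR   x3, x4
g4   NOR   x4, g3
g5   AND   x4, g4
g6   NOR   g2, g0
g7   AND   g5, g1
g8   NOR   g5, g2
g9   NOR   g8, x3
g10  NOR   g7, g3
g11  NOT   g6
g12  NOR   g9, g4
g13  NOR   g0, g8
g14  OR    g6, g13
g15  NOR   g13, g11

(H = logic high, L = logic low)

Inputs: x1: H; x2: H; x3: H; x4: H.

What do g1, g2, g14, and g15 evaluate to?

g1 = L; g2 = L; g14 = H; g15 = H

g0 = x1 NOR x2 = H NOR H = L
g1 = g0 NOR x2 = L NOR H = L
g2 = x2 NOR g1 = H NOR L = L
g3 = x3 NOR x4 = H NOR H = L
g4 = x4 NOR g3 = H NOR L = L
g5 = x4 AND g4 = H AND L = L
g6 = g2 NOR g0 = L NOR L = H
g8 = g5 NOR g2 = L NOR L = H
g11 = NOT g6 = NOT H = L
g13 = g0 NOR g8 = L NOR H = L
g14 = g6 OR g13 = H OR L = H
g15 = g13 NOR g11 = L NOR L = H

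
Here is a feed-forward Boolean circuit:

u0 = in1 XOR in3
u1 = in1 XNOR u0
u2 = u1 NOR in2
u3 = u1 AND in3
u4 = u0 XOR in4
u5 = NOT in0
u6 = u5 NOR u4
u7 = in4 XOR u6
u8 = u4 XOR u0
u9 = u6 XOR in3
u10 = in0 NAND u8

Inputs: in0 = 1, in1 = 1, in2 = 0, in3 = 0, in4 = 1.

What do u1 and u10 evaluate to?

u0 = in1 XOR in3 = 1 XOR 0 = 1
u1 = in1 XNOR u0 = 1 XNOR 1 = 1
u4 = u0 XOR in4 = 1 XOR 1 = 0
u8 = u4 XOR u0 = 0 XOR 1 = 1
u10 = in0 NAND u8 = 1 NAND 1 = 0

u1 = 1  u10 = 0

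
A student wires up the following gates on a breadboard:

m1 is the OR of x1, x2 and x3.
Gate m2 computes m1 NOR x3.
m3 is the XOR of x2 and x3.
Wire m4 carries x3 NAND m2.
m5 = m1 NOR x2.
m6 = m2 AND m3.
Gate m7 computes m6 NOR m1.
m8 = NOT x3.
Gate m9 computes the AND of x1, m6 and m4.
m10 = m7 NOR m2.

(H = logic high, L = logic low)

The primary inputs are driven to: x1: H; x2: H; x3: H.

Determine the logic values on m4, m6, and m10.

m4 = H  m6 = L  m10 = H

m1 = x1 OR x2 OR x3 = H OR H OR H = H
m2 = m1 NOR x3 = H NOR H = L
m3 = x2 XOR x3 = H XOR H = L
m4 = x3 NAND m2 = H NAND L = H
m6 = m2 AND m3 = L AND L = L
m7 = m6 NOR m1 = L NOR H = L
m10 = m7 NOR m2 = L NOR L = H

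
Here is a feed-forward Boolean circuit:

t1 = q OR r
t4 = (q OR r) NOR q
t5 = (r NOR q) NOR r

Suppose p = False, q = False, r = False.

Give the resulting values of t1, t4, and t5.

t1 = False; t4 = True; t5 = False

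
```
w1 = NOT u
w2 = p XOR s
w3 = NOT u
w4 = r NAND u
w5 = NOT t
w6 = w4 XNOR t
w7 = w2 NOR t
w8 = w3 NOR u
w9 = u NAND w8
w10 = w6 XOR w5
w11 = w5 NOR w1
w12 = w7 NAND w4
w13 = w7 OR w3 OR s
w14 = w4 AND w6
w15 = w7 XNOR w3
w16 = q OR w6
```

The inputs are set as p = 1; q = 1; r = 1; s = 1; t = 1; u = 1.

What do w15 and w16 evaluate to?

w2 = p XOR s = 1 XOR 1 = 0
w3 = NOT u = NOT 1 = 0
w4 = r NAND u = 1 NAND 1 = 0
w6 = w4 XNOR t = 0 XNOR 1 = 0
w7 = w2 NOR t = 0 NOR 1 = 0
w15 = w7 XNOR w3 = 0 XNOR 0 = 1
w16 = q OR w6 = 1 OR 0 = 1

w15 = 1; w16 = 1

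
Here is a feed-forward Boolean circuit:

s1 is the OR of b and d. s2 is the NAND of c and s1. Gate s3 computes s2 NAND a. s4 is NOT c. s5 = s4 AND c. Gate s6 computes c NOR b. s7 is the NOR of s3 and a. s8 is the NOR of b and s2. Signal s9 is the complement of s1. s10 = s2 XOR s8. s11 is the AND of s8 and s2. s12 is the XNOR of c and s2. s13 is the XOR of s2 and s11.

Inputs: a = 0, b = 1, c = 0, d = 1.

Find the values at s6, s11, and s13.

s1 = b OR d = 1 OR 1 = 1
s2 = c NAND s1 = 0 NAND 1 = 1
s6 = c NOR b = 0 NOR 1 = 0
s8 = b NOR s2 = 1 NOR 1 = 0
s11 = s8 AND s2 = 0 AND 1 = 0
s13 = s2 XOR s11 = 1 XOR 0 = 1

s6 = 0; s11 = 0; s13 = 1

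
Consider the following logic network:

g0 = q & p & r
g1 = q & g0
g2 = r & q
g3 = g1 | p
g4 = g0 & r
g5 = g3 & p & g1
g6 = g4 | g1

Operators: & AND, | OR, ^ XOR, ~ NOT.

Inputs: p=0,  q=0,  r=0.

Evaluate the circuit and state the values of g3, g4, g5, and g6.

g3 = 0, g4 = 0, g5 = 0, g6 = 0

g0 = q AND p AND r = 0 AND 0 AND 0 = 0
g1 = q AND g0 = 0 AND 0 = 0
g3 = g1 OR p = 0 OR 0 = 0
g4 = g0 AND r = 0 AND 0 = 0
g5 = g3 AND p AND g1 = 0 AND 0 AND 0 = 0
g6 = g4 OR g1 = 0 OR 0 = 0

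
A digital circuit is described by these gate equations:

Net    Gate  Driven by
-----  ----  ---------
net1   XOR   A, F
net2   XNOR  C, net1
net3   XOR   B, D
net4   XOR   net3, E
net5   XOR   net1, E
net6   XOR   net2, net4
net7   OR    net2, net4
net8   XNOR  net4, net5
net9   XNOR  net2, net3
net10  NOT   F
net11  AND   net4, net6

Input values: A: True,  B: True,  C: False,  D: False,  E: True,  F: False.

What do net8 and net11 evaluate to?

net8 = True  net11 = False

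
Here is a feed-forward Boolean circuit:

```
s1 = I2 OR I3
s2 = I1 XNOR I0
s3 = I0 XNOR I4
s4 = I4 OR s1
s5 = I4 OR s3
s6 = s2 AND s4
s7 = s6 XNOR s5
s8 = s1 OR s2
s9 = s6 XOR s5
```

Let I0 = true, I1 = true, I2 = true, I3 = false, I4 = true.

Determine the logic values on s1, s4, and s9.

s1 = true, s4 = true, s9 = false

s1 = I2 OR I3 = true OR false = true
s2 = I1 XNOR I0 = true XNOR true = true
s3 = I0 XNOR I4 = true XNOR true = true
s4 = I4 OR s1 = true OR true = true
s5 = I4 OR s3 = true OR true = true
s6 = s2 AND s4 = true AND true = true
s9 = s6 XOR s5 = true XOR true = false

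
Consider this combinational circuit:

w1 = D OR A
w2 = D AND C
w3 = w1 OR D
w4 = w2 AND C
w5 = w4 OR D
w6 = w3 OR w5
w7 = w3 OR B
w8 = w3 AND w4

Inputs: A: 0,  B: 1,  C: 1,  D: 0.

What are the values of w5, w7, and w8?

w5 = 0  w7 = 1  w8 = 0

w1 = D OR A = 0 OR 0 = 0
w2 = D AND C = 0 AND 1 = 0
w3 = w1 OR D = 0 OR 0 = 0
w4 = w2 AND C = 0 AND 1 = 0
w5 = w4 OR D = 0 OR 0 = 0
w7 = w3 OR B = 0 OR 1 = 1
w8 = w3 AND w4 = 0 AND 0 = 0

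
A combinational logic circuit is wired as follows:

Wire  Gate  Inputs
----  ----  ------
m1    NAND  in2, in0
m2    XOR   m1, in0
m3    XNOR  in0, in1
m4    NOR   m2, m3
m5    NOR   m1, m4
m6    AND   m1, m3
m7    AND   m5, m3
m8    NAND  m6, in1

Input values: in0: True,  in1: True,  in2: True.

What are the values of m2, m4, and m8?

m2 = True, m4 = False, m8 = True

m1 = in2 NAND in0 = True NAND True = False
m2 = m1 XOR in0 = False XOR True = True
m3 = in0 XNOR in1 = True XNOR True = True
m4 = m2 NOR m3 = True NOR True = False
m6 = m1 AND m3 = False AND True = False
m8 = m6 NAND in1 = False NAND True = True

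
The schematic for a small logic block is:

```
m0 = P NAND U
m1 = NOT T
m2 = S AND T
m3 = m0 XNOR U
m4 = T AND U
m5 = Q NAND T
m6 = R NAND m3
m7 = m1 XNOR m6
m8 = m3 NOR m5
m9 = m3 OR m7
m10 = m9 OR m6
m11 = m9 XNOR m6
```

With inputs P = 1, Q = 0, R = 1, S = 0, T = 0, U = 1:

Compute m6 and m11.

m0 = P NAND U = 1 NAND 1 = 0
m1 = NOT T = NOT 0 = 1
m3 = m0 XNOR U = 0 XNOR 1 = 0
m6 = R NAND m3 = 1 NAND 0 = 1
m7 = m1 XNOR m6 = 1 XNOR 1 = 1
m9 = m3 OR m7 = 0 OR 1 = 1
m11 = m9 XNOR m6 = 1 XNOR 1 = 1

m6 = 1  m11 = 1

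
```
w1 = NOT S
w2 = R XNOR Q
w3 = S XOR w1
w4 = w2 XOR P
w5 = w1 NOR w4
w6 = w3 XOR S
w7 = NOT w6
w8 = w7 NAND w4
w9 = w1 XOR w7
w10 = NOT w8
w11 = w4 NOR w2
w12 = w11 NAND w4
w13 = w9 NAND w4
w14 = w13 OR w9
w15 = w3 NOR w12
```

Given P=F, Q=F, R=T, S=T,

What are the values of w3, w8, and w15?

w1 = NOT S = NOT T = F
w2 = R XNOR Q = T XNOR F = F
w3 = S XOR w1 = T XOR F = T
w4 = w2 XOR P = F XOR F = F
w6 = w3 XOR S = T XOR T = F
w7 = NOT w6 = NOT F = T
w8 = w7 NAND w4 = T NAND F = T
w11 = w4 NOR w2 = F NOR F = T
w12 = w11 NAND w4 = T NAND F = T
w15 = w3 NOR w12 = T NOR T = F

w3 = T  w8 = T  w15 = F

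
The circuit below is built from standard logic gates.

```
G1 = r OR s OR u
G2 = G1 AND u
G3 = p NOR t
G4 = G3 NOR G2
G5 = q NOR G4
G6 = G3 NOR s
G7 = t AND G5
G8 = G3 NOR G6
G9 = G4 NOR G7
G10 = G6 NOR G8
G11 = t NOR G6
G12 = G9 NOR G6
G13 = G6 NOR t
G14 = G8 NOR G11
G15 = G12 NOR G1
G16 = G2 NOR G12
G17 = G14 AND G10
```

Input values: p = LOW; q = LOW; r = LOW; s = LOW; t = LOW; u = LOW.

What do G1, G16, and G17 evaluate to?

G1 = r OR s OR u = LOW OR LOW OR LOW = LOW
G2 = G1 AND u = LOW AND LOW = LOW
G3 = p NOR t = LOW NOR LOW = HIGH
G4 = G3 NOR G2 = HIGH NOR LOW = LOW
G5 = q NOR G4 = LOW NOR LOW = HIGH
G6 = G3 NOR s = HIGH NOR LOW = LOW
G7 = t AND G5 = LOW AND HIGH = LOW
G8 = G3 NOR G6 = HIGH NOR LOW = LOW
G9 = G4 NOR G7 = LOW NOR LOW = HIGH
G10 = G6 NOR G8 = LOW NOR LOW = HIGH
G11 = t NOR G6 = LOW NOR LOW = HIGH
G12 = G9 NOR G6 = HIGH NOR LOW = LOW
G14 = G8 NOR G11 = LOW NOR HIGH = LOW
G16 = G2 NOR G12 = LOW NOR LOW = HIGH
G17 = G14 AND G10 = LOW AND HIGH = LOW

G1 = LOW, G16 = HIGH, G17 = LOW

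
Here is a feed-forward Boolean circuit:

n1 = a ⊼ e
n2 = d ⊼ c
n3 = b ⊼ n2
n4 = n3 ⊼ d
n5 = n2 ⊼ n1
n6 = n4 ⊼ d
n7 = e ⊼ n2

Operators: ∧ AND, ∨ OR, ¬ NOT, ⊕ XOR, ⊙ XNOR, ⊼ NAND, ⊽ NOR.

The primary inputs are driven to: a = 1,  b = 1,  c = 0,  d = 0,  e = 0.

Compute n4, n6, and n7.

n2 = d NAND c = 0 NAND 0 = 1
n3 = b NAND n2 = 1 NAND 1 = 0
n4 = n3 NAND d = 0 NAND 0 = 1
n6 = n4 NAND d = 1 NAND 0 = 1
n7 = e NAND n2 = 0 NAND 1 = 1

n4 = 1  n6 = 1  n7 = 1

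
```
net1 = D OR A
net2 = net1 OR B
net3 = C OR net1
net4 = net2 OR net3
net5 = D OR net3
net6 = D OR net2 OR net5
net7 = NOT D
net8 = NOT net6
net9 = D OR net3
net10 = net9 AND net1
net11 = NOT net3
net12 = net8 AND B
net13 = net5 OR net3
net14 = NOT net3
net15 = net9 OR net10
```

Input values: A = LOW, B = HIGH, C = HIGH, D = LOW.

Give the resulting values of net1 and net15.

net1 = D OR A = LOW OR LOW = LOW
net3 = C OR net1 = HIGH OR LOW = HIGH
net9 = D OR net3 = LOW OR HIGH = HIGH
net10 = net9 AND net1 = HIGH AND LOW = LOW
net15 = net9 OR net10 = HIGH OR LOW = HIGH

net1 = LOW, net15 = HIGH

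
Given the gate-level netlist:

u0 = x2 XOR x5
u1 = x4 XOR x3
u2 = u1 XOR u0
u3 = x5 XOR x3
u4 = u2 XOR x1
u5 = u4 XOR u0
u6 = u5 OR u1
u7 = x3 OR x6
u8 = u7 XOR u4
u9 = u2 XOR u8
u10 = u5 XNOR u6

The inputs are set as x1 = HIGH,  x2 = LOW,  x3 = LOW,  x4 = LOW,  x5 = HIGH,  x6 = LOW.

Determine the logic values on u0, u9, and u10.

u0 = x2 XOR x5 = LOW XOR HIGH = HIGH
u1 = x4 XOR x3 = LOW XOR LOW = LOW
u2 = u1 XOR u0 = LOW XOR HIGH = HIGH
u4 = u2 XOR x1 = HIGH XOR HIGH = LOW
u5 = u4 XOR u0 = LOW XOR HIGH = HIGH
u6 = u5 OR u1 = HIGH OR LOW = HIGH
u7 = x3 OR x6 = LOW OR LOW = LOW
u8 = u7 XOR u4 = LOW XOR LOW = LOW
u9 = u2 XOR u8 = HIGH XOR LOW = HIGH
u10 = u5 XNOR u6 = HIGH XNOR HIGH = HIGH

u0 = HIGH; u9 = HIGH; u10 = HIGH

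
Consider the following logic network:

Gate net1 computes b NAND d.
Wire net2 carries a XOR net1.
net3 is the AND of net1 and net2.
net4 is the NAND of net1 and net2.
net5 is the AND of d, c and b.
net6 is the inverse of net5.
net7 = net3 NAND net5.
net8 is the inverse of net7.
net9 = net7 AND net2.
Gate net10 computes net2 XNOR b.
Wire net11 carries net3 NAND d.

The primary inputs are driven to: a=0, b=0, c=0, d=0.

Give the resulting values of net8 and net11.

net8 = 0  net11 = 1

net1 = b NAND d = 0 NAND 0 = 1
net2 = a XOR net1 = 0 XOR 1 = 1
net3 = net1 AND net2 = 1 AND 1 = 1
net5 = d AND c AND b = 0 AND 0 AND 0 = 0
net7 = net3 NAND net5 = 1 NAND 0 = 1
net8 = NOT net7 = NOT 1 = 0
net11 = net3 NAND d = 1 NAND 0 = 1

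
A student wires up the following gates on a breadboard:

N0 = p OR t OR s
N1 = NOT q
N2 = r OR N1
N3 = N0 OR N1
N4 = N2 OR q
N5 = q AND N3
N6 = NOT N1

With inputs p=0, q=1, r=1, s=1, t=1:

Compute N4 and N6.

N4 = 1, N6 = 1

N1 = NOT q = NOT 1 = 0
N2 = r OR N1 = 1 OR 0 = 1
N4 = N2 OR q = 1 OR 1 = 1
N6 = NOT N1 = NOT 0 = 1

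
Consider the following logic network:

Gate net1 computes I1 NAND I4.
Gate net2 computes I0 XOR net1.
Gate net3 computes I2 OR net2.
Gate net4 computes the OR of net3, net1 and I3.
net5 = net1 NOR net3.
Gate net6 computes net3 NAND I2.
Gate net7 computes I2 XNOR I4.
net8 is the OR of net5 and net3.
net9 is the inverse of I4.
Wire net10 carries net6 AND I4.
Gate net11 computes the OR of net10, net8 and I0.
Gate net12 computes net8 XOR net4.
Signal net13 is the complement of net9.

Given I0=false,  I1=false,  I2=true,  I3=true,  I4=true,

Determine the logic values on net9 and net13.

net9 = NOT I4 = NOT true = false
net13 = NOT net9 = NOT false = true

net9 = false  net13 = true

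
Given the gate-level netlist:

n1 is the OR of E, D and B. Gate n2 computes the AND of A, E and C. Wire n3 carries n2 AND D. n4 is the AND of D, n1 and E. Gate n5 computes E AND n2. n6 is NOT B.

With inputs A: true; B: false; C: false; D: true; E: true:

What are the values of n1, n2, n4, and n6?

n1 = true, n2 = false, n4 = true, n6 = true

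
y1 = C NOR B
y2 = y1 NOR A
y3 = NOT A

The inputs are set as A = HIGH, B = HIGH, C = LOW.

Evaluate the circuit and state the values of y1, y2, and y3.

y1 = LOW, y2 = LOW, y3 = LOW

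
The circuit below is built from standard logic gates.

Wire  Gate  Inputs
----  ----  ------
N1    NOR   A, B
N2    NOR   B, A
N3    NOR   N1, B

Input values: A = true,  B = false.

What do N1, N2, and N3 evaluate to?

N1 = false  N2 = false  N3 = true

N1 = A NOR B = true NOR false = false
N2 = B NOR A = false NOR true = false
N3 = N1 NOR B = false NOR false = true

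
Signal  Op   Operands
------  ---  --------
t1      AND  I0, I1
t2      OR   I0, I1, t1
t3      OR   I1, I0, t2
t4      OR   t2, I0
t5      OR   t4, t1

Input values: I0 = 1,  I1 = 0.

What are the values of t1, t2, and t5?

t1 = 0, t2 = 1, t5 = 1

t1 = I0 AND I1 = 1 AND 0 = 0
t2 = I0 OR I1 OR t1 = 1 OR 0 OR 0 = 1
t4 = t2 OR I0 = 1 OR 1 = 1
t5 = t4 OR t1 = 1 OR 0 = 1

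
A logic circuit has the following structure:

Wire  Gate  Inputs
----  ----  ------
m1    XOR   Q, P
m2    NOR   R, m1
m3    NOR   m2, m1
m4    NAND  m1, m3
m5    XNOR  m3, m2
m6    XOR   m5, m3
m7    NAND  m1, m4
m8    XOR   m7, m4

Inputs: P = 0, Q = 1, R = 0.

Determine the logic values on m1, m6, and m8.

m1 = Q XOR P = 1 XOR 0 = 1
m2 = R NOR m1 = 0 NOR 1 = 0
m3 = m2 NOR m1 = 0 NOR 1 = 0
m4 = m1 NAND m3 = 1 NAND 0 = 1
m5 = m3 XNOR m2 = 0 XNOR 0 = 1
m6 = m5 XOR m3 = 1 XOR 0 = 1
m7 = m1 NAND m4 = 1 NAND 1 = 0
m8 = m7 XOR m4 = 0 XOR 1 = 1

m1 = 1  m6 = 1  m8 = 1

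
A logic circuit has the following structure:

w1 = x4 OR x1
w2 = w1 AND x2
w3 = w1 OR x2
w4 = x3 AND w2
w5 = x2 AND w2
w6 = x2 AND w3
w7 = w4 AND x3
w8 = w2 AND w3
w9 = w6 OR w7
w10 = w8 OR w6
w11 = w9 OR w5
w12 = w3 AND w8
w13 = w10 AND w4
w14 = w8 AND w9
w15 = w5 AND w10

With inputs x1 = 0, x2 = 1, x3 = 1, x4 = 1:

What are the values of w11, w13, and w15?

w11 = 1, w13 = 1, w15 = 1

w1 = x4 OR x1 = 1 OR 0 = 1
w2 = w1 AND x2 = 1 AND 1 = 1
w3 = w1 OR x2 = 1 OR 1 = 1
w4 = x3 AND w2 = 1 AND 1 = 1
w5 = x2 AND w2 = 1 AND 1 = 1
w6 = x2 AND w3 = 1 AND 1 = 1
w7 = w4 AND x3 = 1 AND 1 = 1
w8 = w2 AND w3 = 1 AND 1 = 1
w9 = w6 OR w7 = 1 OR 1 = 1
w10 = w8 OR w6 = 1 OR 1 = 1
w11 = w9 OR w5 = 1 OR 1 = 1
w13 = w10 AND w4 = 1 AND 1 = 1
w15 = w5 AND w10 = 1 AND 1 = 1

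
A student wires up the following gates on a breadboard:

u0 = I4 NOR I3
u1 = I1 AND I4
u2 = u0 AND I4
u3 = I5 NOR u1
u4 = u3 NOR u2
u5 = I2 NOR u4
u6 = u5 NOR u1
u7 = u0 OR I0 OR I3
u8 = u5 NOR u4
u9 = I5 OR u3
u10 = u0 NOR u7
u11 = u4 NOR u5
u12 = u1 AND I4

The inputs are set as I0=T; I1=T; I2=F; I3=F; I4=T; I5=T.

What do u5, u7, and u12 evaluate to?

u0 = I4 NOR I3 = T NOR F = F
u1 = I1 AND I4 = T AND T = T
u2 = u0 AND I4 = F AND T = F
u3 = I5 NOR u1 = T NOR T = F
u4 = u3 NOR u2 = F NOR F = T
u5 = I2 NOR u4 = F NOR T = F
u7 = u0 OR I0 OR I3 = F OR T OR F = T
u12 = u1 AND I4 = T AND T = T

u5 = F, u7 = T, u12 = T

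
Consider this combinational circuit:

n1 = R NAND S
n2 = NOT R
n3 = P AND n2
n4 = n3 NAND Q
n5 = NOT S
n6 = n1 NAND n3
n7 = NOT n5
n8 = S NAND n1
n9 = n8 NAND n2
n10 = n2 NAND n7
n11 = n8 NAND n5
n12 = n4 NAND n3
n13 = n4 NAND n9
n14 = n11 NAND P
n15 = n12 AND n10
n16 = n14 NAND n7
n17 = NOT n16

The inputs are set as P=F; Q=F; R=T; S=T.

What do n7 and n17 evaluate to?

n7 = T, n17 = T

n1 = R NAND S = T NAND T = F
n5 = NOT S = NOT T = F
n7 = NOT n5 = NOT F = T
n8 = S NAND n1 = T NAND F = T
n11 = n8 NAND n5 = T NAND F = T
n14 = n11 NAND P = T NAND F = T
n16 = n14 NAND n7 = T NAND T = F
n17 = NOT n16 = NOT F = T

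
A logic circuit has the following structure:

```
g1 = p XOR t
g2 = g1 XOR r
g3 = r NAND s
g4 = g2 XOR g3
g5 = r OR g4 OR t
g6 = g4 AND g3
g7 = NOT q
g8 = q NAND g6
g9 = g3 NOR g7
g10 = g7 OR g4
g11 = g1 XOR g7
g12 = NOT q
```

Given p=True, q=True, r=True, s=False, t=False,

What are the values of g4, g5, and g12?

g1 = p XOR t = True XOR False = True
g2 = g1 XOR r = True XOR True = False
g3 = r NAND s = True NAND False = True
g4 = g2 XOR g3 = False XOR True = True
g5 = r OR g4 OR t = True OR True OR False = True
g12 = NOT q = NOT True = False

g4 = True  g5 = True  g12 = False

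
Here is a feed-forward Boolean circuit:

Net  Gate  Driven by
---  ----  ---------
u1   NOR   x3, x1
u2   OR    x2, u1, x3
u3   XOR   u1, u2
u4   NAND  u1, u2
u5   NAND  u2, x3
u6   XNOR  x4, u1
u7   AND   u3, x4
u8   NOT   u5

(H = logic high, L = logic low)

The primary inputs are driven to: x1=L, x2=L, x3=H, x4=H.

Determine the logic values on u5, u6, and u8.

u1 = x3 NOR x1 = H NOR L = L
u2 = x2 OR u1 OR x3 = L OR L OR H = H
u5 = u2 NAND x3 = H NAND H = L
u6 = x4 XNOR u1 = H XNOR L = L
u8 = NOT u5 = NOT L = H

u5 = L, u6 = L, u8 = H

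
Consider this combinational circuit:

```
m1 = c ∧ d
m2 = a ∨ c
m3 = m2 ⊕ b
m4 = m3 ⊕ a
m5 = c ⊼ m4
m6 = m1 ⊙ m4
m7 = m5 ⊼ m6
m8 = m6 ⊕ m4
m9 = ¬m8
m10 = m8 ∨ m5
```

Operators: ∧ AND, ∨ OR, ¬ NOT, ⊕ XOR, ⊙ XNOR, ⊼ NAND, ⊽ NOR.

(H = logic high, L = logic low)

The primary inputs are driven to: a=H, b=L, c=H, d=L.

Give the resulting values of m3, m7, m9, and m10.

m3 = H, m7 = L, m9 = L, m10 = H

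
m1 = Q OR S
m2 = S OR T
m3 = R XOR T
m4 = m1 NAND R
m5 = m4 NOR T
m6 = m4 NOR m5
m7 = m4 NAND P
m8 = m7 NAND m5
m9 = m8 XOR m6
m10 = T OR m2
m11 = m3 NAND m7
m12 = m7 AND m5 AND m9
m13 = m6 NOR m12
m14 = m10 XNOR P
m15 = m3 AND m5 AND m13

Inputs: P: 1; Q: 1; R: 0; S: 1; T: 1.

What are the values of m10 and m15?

m1 = Q OR S = 1 OR 1 = 1
m2 = S OR T = 1 OR 1 = 1
m3 = R XOR T = 0 XOR 1 = 1
m4 = m1 NAND R = 1 NAND 0 = 1
m5 = m4 NOR T = 1 NOR 1 = 0
m6 = m4 NOR m5 = 1 NOR 0 = 0
m7 = m4 NAND P = 1 NAND 1 = 0
m8 = m7 NAND m5 = 0 NAND 0 = 1
m9 = m8 XOR m6 = 1 XOR 0 = 1
m10 = T OR m2 = 1 OR 1 = 1
m12 = m7 AND m5 AND m9 = 0 AND 0 AND 1 = 0
m13 = m6 NOR m12 = 0 NOR 0 = 1
m15 = m3 AND m5 AND m13 = 1 AND 0 AND 1 = 0

m10 = 1  m15 = 0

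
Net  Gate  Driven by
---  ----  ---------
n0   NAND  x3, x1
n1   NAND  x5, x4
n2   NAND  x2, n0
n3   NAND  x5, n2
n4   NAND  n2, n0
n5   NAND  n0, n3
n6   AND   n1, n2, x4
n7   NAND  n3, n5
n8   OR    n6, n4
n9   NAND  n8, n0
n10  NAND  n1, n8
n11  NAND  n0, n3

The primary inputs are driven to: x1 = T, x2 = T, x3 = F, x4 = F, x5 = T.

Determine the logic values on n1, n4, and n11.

n1 = T, n4 = T, n11 = F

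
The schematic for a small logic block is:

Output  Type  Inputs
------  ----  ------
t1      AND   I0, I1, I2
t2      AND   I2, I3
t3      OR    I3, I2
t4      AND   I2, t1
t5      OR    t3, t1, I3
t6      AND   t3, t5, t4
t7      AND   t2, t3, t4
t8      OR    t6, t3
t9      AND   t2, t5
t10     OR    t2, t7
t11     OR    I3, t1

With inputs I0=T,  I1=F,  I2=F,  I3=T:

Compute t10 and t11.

t1 = I0 AND I1 AND I2 = T AND F AND F = F
t2 = I2 AND I3 = F AND T = F
t3 = I3 OR I2 = T OR F = T
t4 = I2 AND t1 = F AND F = F
t7 = t2 AND t3 AND t4 = F AND T AND F = F
t10 = t2 OR t7 = F OR F = F
t11 = I3 OR t1 = T OR F = T

t10 = F  t11 = T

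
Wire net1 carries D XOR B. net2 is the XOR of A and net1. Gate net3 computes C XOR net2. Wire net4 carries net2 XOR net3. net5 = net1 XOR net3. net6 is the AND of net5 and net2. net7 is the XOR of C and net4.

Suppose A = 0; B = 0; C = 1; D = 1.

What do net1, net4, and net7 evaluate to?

net1 = D XOR B = 1 XOR 0 = 1
net2 = A XOR net1 = 0 XOR 1 = 1
net3 = C XOR net2 = 1 XOR 1 = 0
net4 = net2 XOR net3 = 1 XOR 0 = 1
net7 = C XOR net4 = 1 XOR 1 = 0

net1 = 1  net4 = 1  net7 = 0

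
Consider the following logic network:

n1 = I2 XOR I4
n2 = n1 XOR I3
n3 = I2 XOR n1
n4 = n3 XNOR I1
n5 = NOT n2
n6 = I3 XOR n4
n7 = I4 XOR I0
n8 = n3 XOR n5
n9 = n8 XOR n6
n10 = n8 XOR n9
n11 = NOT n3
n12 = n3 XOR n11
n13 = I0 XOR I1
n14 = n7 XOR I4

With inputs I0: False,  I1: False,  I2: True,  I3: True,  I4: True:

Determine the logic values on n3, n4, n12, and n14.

n3 = True  n4 = False  n12 = True  n14 = False

n1 = I2 XOR I4 = True XOR True = False
n3 = I2 XOR n1 = True XOR False = True
n4 = n3 XNOR I1 = True XNOR False = False
n7 = I4 XOR I0 = True XOR False = True
n11 = NOT n3 = NOT True = False
n12 = n3 XOR n11 = True XOR False = True
n14 = n7 XOR I4 = True XOR True = False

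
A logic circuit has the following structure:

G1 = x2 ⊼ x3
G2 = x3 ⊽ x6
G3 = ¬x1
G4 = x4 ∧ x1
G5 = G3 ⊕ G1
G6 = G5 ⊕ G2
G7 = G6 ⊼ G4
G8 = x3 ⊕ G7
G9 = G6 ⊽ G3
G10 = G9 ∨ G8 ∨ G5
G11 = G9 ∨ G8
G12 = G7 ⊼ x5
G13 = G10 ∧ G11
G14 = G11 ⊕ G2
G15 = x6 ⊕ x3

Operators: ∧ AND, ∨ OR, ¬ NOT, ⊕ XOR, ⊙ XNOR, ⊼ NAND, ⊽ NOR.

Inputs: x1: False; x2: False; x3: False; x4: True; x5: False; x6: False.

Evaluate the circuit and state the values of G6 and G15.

G6 = True, G15 = False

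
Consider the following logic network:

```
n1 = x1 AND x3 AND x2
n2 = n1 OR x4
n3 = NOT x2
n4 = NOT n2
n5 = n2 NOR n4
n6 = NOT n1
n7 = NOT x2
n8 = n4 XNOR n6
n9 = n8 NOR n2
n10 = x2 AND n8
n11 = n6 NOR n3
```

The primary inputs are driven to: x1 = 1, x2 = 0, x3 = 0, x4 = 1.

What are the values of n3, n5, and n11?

n1 = x1 AND x3 AND x2 = 1 AND 0 AND 0 = 0
n2 = n1 OR x4 = 0 OR 1 = 1
n3 = NOT x2 = NOT 0 = 1
n4 = NOT n2 = NOT 1 = 0
n5 = n2 NOR n4 = 1 NOR 0 = 0
n6 = NOT n1 = NOT 0 = 1
n11 = n6 NOR n3 = 1 NOR 1 = 0

n3 = 1; n5 = 0; n11 = 0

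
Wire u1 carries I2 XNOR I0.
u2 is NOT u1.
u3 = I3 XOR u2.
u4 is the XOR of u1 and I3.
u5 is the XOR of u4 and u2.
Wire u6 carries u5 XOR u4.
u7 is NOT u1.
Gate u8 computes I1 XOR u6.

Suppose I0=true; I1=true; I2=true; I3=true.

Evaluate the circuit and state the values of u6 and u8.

u6 = false  u8 = true

u1 = I2 XNOR I0 = true XNOR true = true
u2 = NOT u1 = NOT true = false
u4 = u1 XOR I3 = true XOR true = false
u5 = u4 XOR u2 = false XOR false = false
u6 = u5 XOR u4 = false XOR false = false
u8 = I1 XOR u6 = true XOR false = true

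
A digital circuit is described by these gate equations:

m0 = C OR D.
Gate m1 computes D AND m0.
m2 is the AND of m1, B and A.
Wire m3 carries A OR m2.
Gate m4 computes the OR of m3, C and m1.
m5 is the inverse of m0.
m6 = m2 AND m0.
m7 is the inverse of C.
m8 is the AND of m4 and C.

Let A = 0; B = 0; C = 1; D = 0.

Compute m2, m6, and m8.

m0 = C OR D = 1 OR 0 = 1
m1 = D AND m0 = 0 AND 1 = 0
m2 = m1 AND B AND A = 0 AND 0 AND 0 = 0
m3 = A OR m2 = 0 OR 0 = 0
m4 = m3 OR C OR m1 = 0 OR 1 OR 0 = 1
m6 = m2 AND m0 = 0 AND 1 = 0
m8 = m4 AND C = 1 AND 1 = 1

m2 = 0, m6 = 0, m8 = 1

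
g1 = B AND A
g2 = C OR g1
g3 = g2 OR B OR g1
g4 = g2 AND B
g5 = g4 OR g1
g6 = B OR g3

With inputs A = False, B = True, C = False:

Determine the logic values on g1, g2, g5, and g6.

g1 = B AND A = True AND False = False
g2 = C OR g1 = False OR False = False
g3 = g2 OR B OR g1 = False OR True OR False = True
g4 = g2 AND B = False AND True = False
g5 = g4 OR g1 = False OR False = False
g6 = B OR g3 = True OR True = True

g1 = False; g2 = False; g5 = False; g6 = True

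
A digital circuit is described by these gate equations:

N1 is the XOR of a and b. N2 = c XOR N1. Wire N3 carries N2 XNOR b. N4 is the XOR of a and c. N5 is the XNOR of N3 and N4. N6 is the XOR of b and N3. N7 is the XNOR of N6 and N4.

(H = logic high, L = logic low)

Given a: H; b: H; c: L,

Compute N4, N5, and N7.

N1 = a XOR b = H XOR H = L
N2 = c XOR N1 = L XOR L = L
N3 = N2 XNOR b = L XNOR H = L
N4 = a XOR c = H XOR L = H
N5 = N3 XNOR N4 = L XNOR H = L
N6 = b XOR N3 = H XOR L = H
N7 = N6 XNOR N4 = H XNOR H = H

N4 = H, N5 = L, N7 = H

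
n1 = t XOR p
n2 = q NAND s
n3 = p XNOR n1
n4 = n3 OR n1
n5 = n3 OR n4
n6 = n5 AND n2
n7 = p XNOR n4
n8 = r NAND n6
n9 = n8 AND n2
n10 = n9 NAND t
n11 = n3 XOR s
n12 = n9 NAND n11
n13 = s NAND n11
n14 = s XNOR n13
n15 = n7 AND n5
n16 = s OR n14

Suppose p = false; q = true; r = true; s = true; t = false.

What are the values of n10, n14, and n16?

n10 = true  n14 = true  n16 = true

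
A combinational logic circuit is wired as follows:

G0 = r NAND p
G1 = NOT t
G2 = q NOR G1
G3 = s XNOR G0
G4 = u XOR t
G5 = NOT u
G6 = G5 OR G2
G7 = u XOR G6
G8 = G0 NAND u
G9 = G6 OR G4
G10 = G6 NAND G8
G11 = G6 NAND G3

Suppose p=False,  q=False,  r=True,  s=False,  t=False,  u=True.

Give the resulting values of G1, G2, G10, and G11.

G1 = True, G2 = False, G10 = True, G11 = True

G0 = r NAND p = True NAND False = True
G1 = NOT t = NOT False = True
G2 = q NOR G1 = False NOR True = False
G3 = s XNOR G0 = False XNOR True = False
G5 = NOT u = NOT True = False
G6 = G5 OR G2 = False OR False = False
G8 = G0 NAND u = True NAND True = False
G10 = G6 NAND G8 = False NAND False = True
G11 = G6 NAND G3 = False NAND False = True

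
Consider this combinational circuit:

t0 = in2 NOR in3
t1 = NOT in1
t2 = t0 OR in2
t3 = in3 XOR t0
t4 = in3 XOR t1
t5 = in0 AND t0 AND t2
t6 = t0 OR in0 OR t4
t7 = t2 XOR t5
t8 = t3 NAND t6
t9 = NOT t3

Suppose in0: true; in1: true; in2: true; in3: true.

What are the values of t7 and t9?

t0 = in2 NOR in3 = true NOR true = false
t2 = t0 OR in2 = false OR true = true
t3 = in3 XOR t0 = true XOR false = true
t5 = in0 AND t0 AND t2 = true AND false AND true = false
t7 = t2 XOR t5 = true XOR false = true
t9 = NOT t3 = NOT true = false

t7 = true, t9 = false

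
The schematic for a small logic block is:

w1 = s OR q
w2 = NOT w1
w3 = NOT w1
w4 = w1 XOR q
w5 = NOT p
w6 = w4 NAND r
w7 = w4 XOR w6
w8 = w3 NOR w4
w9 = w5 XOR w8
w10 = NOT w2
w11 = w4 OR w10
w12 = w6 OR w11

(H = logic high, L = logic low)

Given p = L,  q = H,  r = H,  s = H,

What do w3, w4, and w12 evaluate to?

w3 = L, w4 = L, w12 = H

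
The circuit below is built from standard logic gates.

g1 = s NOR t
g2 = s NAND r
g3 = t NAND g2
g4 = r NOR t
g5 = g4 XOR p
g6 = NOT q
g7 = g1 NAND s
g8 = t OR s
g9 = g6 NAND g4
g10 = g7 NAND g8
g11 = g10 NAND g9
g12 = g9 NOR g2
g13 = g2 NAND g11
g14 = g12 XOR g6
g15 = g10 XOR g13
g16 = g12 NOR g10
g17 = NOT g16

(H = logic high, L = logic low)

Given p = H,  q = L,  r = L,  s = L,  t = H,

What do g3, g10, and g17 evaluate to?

g3 = L, g10 = L, g17 = L

g1 = s NOR t = L NOR H = L
g2 = s NAND r = L NAND L = H
g3 = t NAND g2 = H NAND H = L
g4 = r NOR t = L NOR H = L
g6 = NOT q = NOT L = H
g7 = g1 NAND s = L NAND L = H
g8 = t OR s = H OR L = H
g9 = g6 NAND g4 = H NAND L = H
g10 = g7 NAND g8 = H NAND H = L
g12 = g9 NOR g2 = H NOR H = L
g16 = g12 NOR g10 = L NOR L = H
g17 = NOT g16 = NOT H = L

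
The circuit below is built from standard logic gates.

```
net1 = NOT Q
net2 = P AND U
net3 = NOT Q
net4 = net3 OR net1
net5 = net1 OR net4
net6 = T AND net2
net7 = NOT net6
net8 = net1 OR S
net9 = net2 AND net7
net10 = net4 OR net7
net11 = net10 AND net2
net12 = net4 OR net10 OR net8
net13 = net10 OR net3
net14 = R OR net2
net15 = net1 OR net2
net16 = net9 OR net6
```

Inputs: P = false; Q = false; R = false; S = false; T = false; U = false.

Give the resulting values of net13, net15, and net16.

net13 = true  net15 = true  net16 = false

net1 = NOT Q = NOT false = true
net2 = P AND U = false AND false = false
net3 = NOT Q = NOT false = true
net4 = net3 OR net1 = true OR true = true
net6 = T AND net2 = false AND false = false
net7 = NOT net6 = NOT false = true
net9 = net2 AND net7 = false AND true = false
net10 = net4 OR net7 = true OR true = true
net13 = net10 OR net3 = true OR true = true
net15 = net1 OR net2 = true OR false = true
net16 = net9 OR net6 = false OR false = false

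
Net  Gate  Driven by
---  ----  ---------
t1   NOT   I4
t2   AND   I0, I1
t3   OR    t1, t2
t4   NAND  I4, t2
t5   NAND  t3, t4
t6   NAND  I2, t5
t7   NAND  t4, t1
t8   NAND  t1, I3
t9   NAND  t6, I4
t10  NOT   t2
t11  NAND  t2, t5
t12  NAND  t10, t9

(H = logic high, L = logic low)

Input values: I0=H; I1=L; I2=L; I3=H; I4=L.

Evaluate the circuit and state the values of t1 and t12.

t1 = NOT I4 = NOT L = H
t2 = I0 AND I1 = H AND L = L
t3 = t1 OR t2 = H OR L = H
t4 = I4 NAND t2 = L NAND L = H
t5 = t3 NAND t4 = H NAND H = L
t6 = I2 NAND t5 = L NAND L = H
t9 = t6 NAND I4 = H NAND L = H
t10 = NOT t2 = NOT L = H
t12 = t10 NAND t9 = H NAND H = L

t1 = H; t12 = L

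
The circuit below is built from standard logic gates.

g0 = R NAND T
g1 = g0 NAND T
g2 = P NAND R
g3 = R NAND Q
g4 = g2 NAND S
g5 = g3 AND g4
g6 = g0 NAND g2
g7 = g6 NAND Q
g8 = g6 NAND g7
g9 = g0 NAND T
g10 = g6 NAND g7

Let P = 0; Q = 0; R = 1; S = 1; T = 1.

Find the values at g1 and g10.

g1 = 1  g10 = 0

g0 = R NAND T = 1 NAND 1 = 0
g1 = g0 NAND T = 0 NAND 1 = 1
g2 = P NAND R = 0 NAND 1 = 1
g6 = g0 NAND g2 = 0 NAND 1 = 1
g7 = g6 NAND Q = 1 NAND 0 = 1
g10 = g6 NAND g7 = 1 NAND 1 = 0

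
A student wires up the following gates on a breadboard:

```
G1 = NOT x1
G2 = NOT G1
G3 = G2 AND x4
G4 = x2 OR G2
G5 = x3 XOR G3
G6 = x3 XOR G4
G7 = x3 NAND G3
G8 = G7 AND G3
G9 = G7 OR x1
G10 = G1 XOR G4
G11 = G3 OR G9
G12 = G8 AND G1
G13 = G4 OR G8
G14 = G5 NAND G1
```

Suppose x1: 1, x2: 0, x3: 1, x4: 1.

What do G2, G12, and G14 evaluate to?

G1 = NOT x1 = NOT 1 = 0
G2 = NOT G1 = NOT 0 = 1
G3 = G2 AND x4 = 1 AND 1 = 1
G5 = x3 XOR G3 = 1 XOR 1 = 0
G7 = x3 NAND G3 = 1 NAND 1 = 0
G8 = G7 AND G3 = 0 AND 1 = 0
G12 = G8 AND G1 = 0 AND 0 = 0
G14 = G5 NAND G1 = 0 NAND 0 = 1

G2 = 1, G12 = 0, G14 = 1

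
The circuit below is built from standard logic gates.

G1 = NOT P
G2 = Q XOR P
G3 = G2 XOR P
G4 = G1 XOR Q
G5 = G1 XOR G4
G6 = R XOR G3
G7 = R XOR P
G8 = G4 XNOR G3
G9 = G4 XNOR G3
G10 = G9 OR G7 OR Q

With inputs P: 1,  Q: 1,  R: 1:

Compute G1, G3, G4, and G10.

G1 = NOT P = NOT 1 = 0
G2 = Q XOR P = 1 XOR 1 = 0
G3 = G2 XOR P = 0 XOR 1 = 1
G4 = G1 XOR Q = 0 XOR 1 = 1
G7 = R XOR P = 1 XOR 1 = 0
G9 = G4 XNOR G3 = 1 XNOR 1 = 1
G10 = G9 OR G7 OR Q = 1 OR 0 OR 1 = 1

G1 = 0, G3 = 1, G4 = 1, G10 = 1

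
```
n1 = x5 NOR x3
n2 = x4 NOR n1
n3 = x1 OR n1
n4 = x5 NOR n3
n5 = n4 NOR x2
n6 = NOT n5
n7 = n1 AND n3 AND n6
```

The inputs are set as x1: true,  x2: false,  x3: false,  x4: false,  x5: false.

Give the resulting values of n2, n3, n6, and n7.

n1 = x5 NOR x3 = false NOR false = true
n2 = x4 NOR n1 = false NOR true = false
n3 = x1 OR n1 = true OR true = true
n4 = x5 NOR n3 = false NOR true = false
n5 = n4 NOR x2 = false NOR false = true
n6 = NOT n5 = NOT true = false
n7 = n1 AND n3 AND n6 = true AND true AND false = false

n2 = false, n3 = true, n6 = false, n7 = false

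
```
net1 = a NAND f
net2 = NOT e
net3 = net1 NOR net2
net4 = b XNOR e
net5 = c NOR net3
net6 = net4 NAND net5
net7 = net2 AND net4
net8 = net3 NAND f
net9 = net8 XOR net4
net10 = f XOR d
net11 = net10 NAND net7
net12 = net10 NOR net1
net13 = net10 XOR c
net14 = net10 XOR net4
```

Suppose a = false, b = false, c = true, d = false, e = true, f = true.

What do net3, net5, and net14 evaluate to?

net1 = a NAND f = false NAND true = true
net2 = NOT e = NOT true = false
net3 = net1 NOR net2 = true NOR false = false
net4 = b XNOR e = false XNOR true = false
net5 = c NOR net3 = true NOR false = false
net10 = f XOR d = true XOR false = true
net14 = net10 XOR net4 = true XOR false = true

net3 = false  net5 = false  net14 = true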